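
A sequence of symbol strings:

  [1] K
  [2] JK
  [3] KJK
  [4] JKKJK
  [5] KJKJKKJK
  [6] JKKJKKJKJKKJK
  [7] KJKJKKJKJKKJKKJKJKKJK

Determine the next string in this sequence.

From term 3 onward, concatenate the second-to-last term with the last: K·JK = KJK, JK·KJK = JKKJK, …
The next term joins JKKJKKJKJKKJK and KJKJKKJKJKKJKKJKJKKJK.

JKKJKKJKJKKJKKJKJKKJKJKKJKKJKJKKJK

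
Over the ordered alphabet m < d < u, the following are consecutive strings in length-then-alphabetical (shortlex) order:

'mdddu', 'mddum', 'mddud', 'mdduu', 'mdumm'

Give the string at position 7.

mdumu

Continuing the enumeration 2 steps past mdumm: mdumm → mdumd → (answer).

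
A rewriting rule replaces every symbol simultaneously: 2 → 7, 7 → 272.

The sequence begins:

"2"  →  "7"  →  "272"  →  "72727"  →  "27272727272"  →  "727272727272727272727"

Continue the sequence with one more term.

2727272727272727272727272727272727272727272

φ(727272727272727272727) expands symbol-by-symbol to 272 7 272 7 272 7 272 7 272 7 272 7 272 7 272 7 272 7 272 7 272; joining the 21 pieces gives the next term.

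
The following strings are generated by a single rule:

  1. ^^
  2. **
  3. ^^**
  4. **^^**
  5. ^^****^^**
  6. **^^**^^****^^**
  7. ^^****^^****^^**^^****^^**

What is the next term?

Each term (from the third on) is the two preceding terms concatenated in order: term 3 = ^^·** = ^^**.
The next term joins **^^**^^****^^** and ^^****^^****^^**^^****^^**.

**^^**^^****^^**^^****^^****^^**^^****^^**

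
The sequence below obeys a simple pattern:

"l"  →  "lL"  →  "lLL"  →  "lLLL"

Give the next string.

Each term is the previous one with L appended.
Applying this once more to lLLL:

lLLLL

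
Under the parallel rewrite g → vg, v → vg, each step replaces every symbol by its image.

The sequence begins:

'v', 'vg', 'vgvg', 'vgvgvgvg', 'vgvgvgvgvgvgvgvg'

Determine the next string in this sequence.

Replace each of the 16 characters of vgvgvgvgvgvgvgvg in place — vg vg vg vg vg vg vg vg vg vg vg vg vg vg vg vg — and concatenate.

vgvgvgvgvgvgvgvgvgvgvgvgvgvgvgvg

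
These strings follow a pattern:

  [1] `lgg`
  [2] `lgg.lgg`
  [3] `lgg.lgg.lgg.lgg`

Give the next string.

s(k+1) = s(k)·.·s(k) — each term doubles the last with '.' between the halves.
One more doubling of lgg.lgg.lgg.lgg gives the answer.

lgg.lgg.lgg.lgg.lgg.lgg.lgg.lgg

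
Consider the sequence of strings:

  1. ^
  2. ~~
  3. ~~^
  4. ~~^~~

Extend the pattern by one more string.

~~^~~~~^

From term 3 onward, concatenate the last term with the second-to-last: ~~·^ = ~~^, ~~^·~~ = ~~^~~, …
So term 5 is ~~^~~·~~^.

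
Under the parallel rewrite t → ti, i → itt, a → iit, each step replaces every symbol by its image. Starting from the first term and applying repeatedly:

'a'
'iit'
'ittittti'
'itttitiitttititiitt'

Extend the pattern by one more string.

Rewriting the 19 symbols of itttitiitttititiitt one by one yields itt ti ti ti itt ti itt itt ti ti ti itt ti itt ti itt itt ti ti; concatenated:

itttititiitttiittitttititiitttiitttiittitttiti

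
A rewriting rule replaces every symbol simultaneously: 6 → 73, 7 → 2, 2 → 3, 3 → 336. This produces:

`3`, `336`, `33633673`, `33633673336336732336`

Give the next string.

φ(33633673336336732336) expands symbol-by-symbol to 336 336 73 336 336 73 2 336 336 336 73 336 336 73 2 336 3 336 336 73; joining the 20 pieces gives the next term.

3363367333633673233633633673336336732336333633673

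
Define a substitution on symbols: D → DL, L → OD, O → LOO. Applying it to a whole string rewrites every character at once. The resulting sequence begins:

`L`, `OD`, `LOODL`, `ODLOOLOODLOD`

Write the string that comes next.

LOODLODLOOLOOODLOOLOODLODLOODL

Expanding ODLOOLOODLOD: O→LOO, D→DL, L→OD, O→LOO, O→LOO, L→OD, O→LOO, O→LOO, D→DL, L→OD, O→LOO, D→DL. Concatenated: LOO DL OD LOO LOO OD LOO LOO DL OD LOO DL.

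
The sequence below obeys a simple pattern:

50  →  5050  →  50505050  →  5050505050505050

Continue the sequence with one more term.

s(k+1) = s(k)·s(k) — each term doubles the last.
Doubling 5050505050505050:

50505050505050505050505050505050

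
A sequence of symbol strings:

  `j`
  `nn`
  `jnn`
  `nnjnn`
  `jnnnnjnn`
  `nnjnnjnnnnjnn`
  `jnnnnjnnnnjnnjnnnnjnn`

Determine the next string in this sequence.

Each term (from the third on) is the two preceding terms concatenated in order: term 3 = j·nn = jnn.
Continuing: nnjnnjnnnnjnn · jnnnnjnnnnjnnjnnnnjnn gives term 8.

nnjnnjnnnnjnnjnnnnjnnnnjnnjnnnnjnn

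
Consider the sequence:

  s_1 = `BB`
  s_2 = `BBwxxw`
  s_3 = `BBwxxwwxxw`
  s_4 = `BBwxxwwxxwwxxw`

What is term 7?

BBwxxwwxxwwxxwwxxwwxxwwxxw

Every step adds wxxw to the end: s(k+1) = s(k)·wxxw.
From BBwxxwwxxwwxxw, 3 further steps: BBwxxwwxxwwxxw → BBwxxwwxxwwxxwwxxw → BBwxxwwxxwwxxwwxxwwxxw → (answer).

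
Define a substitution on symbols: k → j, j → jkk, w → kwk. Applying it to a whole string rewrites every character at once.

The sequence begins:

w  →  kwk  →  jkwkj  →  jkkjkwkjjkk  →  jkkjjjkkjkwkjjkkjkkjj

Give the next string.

Applying the rule to each of the 21 symbols of jkkjjjkkjkwkjjkkjkkjj gives the pieces jkk j j jkk jkk jkk j j jkk j kwk j jkk jkk j j jkk j j jkk jkk, which concatenate to the answer.

jkkjjjkkjkkjkkjjjkkjkwkjjkkjkkjjjkkjjjkkjkk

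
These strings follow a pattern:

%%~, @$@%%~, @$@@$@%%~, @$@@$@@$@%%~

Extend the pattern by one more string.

Every step adds @$@ at the front: s(k+1) = @$@·s(k).
So the next term is @$@·@$@@$@@$@%%~.

@$@@$@@$@@$@%%~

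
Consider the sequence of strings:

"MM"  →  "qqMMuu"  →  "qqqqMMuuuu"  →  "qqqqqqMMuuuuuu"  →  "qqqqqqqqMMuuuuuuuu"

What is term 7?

Each term wraps the previous one in qq on the left and uu on the right.
From qqqqqqqqMMuuuuuuuu, 2 further steps: qqqqqqqqMMuuuuuuuu → qqqqqqqqqqMMuuuuuuuuuu → (answer).

qqqqqqqqqqqqMMuuuuuuuuuuuu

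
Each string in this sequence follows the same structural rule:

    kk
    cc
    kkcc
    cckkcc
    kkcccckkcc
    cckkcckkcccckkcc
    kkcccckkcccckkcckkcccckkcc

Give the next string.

cckkcckkcccckkcckkcccckkcccckkcckkcccckkcc

Each term (from the third on) is the two preceding terms concatenated in order: term 3 = kk·cc = kkcc.
So term 8 is cckkcckkcccckkcc·kkcccckkcccckkcckkcccckkcc.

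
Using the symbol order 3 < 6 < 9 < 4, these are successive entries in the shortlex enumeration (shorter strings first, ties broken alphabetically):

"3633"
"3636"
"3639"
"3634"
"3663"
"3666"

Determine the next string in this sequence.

3669

Find the rightmost character of 3666 below 4, bump it to the next letter, and reset everything to its right to 3.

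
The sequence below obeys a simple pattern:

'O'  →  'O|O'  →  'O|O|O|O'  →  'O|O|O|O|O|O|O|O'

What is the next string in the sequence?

Each string is two copies of the previous one joined by '|'.
Doubling O|O|O|O|O|O|O|O with '|' between the halves:

O|O|O|O|O|O|O|O|O|O|O|O|O|O|O|O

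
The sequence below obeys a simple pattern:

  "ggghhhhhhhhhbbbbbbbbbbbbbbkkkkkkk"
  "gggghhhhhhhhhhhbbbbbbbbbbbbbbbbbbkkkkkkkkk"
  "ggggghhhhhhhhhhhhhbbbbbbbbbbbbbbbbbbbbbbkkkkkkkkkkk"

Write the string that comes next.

gggggghhhhhhhhhhhhhhhbbbbbbbbbbbbbbbbbbbbbbbbbbkkkkkkkkkkkkk

Reading off run lengths: g runs 3, 4, 5; h runs 9, 11, 13; b runs 14, 18, 22; k runs 7, 9, 11 — each is linear in n, where the shown terms are n = 3, 4, 5.
Setting n = 6 gives 6, 15, 26, 13 characters in each block.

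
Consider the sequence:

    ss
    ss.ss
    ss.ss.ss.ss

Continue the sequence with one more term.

Each string is two copies of the previous one joined by '.'.
Doubling ss.ss.ss.ss with '.' between the halves:

ss.ss.ss.ss.ss.ss.ss.ss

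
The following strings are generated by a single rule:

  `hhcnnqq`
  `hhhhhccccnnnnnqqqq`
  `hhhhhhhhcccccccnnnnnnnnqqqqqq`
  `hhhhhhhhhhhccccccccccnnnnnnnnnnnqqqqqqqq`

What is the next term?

hhhhhhhhhhhhhhcccccccccccccnnnnnnnnnnnnnnqqqqqqqqqq

Term n consists of 3n-1 h's, followed by 3n-2 c's, followed by 3n-1 n's, followed by 2n q's (n = 1, 2, …).
At n = 5 the blocks have lengths 14, 13, 14, 10.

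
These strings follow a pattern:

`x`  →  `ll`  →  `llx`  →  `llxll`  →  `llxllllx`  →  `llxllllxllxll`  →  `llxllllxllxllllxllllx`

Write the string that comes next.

Each term (from the third on) is the previous term followed by the one before it: term 3 = ll·x = llx.
The next term joins llxllllxllxllllxllllx and llxllllxllxll.

llxllllxllxllllxllllxllxllllxllxll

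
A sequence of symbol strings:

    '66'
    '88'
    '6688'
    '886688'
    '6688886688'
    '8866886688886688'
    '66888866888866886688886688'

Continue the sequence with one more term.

886688668888668866888866888866886688886688

Each term (from the third on) is the two preceding terms concatenated in order: term 3 = 66·88 = 6688.
So term 8 is 8866886688886688·66888866888866886688886688.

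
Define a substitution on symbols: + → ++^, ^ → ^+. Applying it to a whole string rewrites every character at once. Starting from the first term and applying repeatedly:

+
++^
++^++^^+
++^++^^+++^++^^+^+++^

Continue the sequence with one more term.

Applying the rule to each of the 21 symbols of ++^++^^+++^++^^+^+++^ gives the pieces ++^ ++^ ^+ ++^ ++^ ^+ ^+ ++^ ++^ ++^ ^+ ++^ ++^ ^+ ^+ ++^ ^+ ++^ ++^ ++^ ^+, which concatenate to the answer.

++^++^^+++^++^^+^+++^++^++^^+++^++^^+^+++^^+++^++^++^^+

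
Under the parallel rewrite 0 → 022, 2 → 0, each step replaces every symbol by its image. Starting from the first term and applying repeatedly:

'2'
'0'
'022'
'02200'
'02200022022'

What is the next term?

022000220220220002200

Expanding 02200022022: 0→022, 2→0, 2→0, 0→022, 0→022, 0→022, 2→0, 2→0, 0→022, 2→0, 2→0. Concatenated: 022 0 0 022 022 022 0 0 022 0 0.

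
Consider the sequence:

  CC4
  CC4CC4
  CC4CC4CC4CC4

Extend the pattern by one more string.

s(k+1) = s(k)·s(k) — each term doubles the last.
Doubling CC4CC4CC4CC4:

CC4CC4CC4CC4CC4CC4CC4CC4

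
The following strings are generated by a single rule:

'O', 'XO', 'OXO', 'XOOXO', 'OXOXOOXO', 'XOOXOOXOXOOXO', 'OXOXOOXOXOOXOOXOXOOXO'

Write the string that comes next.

This is a Fibonacci-style word recurrence s(k) = s(k−2)·s(k−1): e.g. O·XO = OXO.
The next term joins XOOXOOXOXOOXO and OXOXOOXOXOOXOOXOXOOXO.

XOOXOOXOXOOXOOXOXOOXOXOOXOOXOXOOXO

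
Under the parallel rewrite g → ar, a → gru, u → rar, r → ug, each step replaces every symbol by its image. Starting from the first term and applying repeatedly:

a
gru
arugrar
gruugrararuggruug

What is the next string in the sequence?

Rewriting the 17 symbols of gruugrararuggruug one by one yields ar ug rar rar ar ug gru ug gru ug rar ar ar ug rar rar ar; concatenated:

arugrarrararuggruuggruugrarararugrarrarar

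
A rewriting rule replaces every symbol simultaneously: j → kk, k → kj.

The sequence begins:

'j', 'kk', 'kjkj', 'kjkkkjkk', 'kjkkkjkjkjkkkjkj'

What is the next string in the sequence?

kjkkkjkjkjkkkjkkkjkkkjkjkjkkkjkk

Replace each of the 16 characters of kjkkkjkjkjkkkjkj in place — kj kk kj kj kj kk kj kk kj kk kj kj kj kk kj kk — and concatenate.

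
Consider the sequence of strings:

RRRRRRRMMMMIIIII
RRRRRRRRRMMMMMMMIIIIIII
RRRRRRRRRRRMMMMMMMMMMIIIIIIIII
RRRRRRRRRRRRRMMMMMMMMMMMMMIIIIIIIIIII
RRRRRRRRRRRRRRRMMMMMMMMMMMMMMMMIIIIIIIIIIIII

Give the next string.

Reading off run lengths: R runs 7, 9, 11, 13, 15; M runs 4, 7, 10, 13, 16; I runs 5, 7, 9, 11, 13 — each is linear in n, where the shown terms are n = 2, 3, 4, 5, 6.
For the next term, n = 7, so the run lengths are 17, 19, 15.

RRRRRRRRRRRRRRRRRMMMMMMMMMMMMMMMMMMMIIIIIIIIIIIIIII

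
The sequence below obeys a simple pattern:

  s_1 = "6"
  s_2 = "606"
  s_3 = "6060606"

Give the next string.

606060606060606

Each string is two copies of the previous one joined by '0'.
So the next term is two copies of 6060606 with '0' between the halves.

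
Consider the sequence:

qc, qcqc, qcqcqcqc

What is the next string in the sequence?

qcqcqcqcqcqcqcqc

s(k+1) = s(k)·s(k) — each term doubles the last.
So the next term is two copies of qcqcqcqc.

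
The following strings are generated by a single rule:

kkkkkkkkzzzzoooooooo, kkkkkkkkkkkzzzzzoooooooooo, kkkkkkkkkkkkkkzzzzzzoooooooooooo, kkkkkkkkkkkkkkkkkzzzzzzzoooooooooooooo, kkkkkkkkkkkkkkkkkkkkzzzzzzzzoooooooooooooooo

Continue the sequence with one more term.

kkkkkkkkkkkkkkkkkkkkkkkzzzzzzzzzoooooooooooooooooo

Each string has the form k^{3n-1} z^{n+1} o^{2n+2}, where the shown terms are n = 3, 4, 5, 6, 7.
For the next term, n = 8, so the run lengths are 23, 9, 18.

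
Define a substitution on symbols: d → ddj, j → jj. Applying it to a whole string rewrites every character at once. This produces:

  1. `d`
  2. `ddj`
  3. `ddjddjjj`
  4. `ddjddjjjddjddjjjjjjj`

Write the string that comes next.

ddjddjjjddjddjjjjjjjddjddjjjddjddjjjjjjjjjjjjjjj

φ(ddjddjjjddjddjjjjjjj) expands symbol-by-symbol to ddj ddj jj ddj ddj jj jj jj ddj ddj jj ddj ddj jj jj jj jj jj jj jj; joining the 20 pieces gives the next term.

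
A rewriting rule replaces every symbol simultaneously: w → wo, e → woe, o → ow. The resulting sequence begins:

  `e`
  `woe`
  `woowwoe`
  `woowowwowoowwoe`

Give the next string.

Rewriting the 15 symbols of woowowwowoowwoe one by one yields wo ow ow wo ow wo wo ow wo ow ow wo wo ow woe; concatenated:

woowowwoowwowoowwoowowwowoowwoe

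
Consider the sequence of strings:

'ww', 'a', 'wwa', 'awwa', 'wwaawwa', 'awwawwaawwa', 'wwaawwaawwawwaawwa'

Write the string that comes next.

This is a Fibonacci-style word recurrence s(k) = s(k−2)·s(k−1): e.g. ww·a = wwa.
Continuing: awwawwaawwa · wwaawwaawwawwaawwa gives term 8.

awwawwaawwawwaawwaawwawwaawwa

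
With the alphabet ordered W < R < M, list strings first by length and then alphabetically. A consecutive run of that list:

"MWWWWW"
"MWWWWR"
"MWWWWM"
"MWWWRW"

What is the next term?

MWWWRR

The successor of MWWWRW increments the rightmost position that isn't already M and resets every position after it to W.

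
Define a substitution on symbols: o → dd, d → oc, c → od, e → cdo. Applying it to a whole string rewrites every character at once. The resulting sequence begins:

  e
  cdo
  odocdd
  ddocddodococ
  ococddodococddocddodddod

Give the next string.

φ(ococddodococddocddodddod) expands symbol-by-symbol to dd od dd od oc oc dd oc dd od dd od oc oc dd od oc oc dd oc oc oc dd oc; joining the 24 pieces gives the next term.

ddodddodococddocddodddodococddodococddocococddoc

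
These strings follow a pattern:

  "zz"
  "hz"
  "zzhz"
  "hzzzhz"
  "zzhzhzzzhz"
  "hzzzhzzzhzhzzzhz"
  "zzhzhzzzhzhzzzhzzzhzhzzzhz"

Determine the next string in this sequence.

Each term (from the third on) is the two preceding terms concatenated in order: term 3 = zz·hz = zzhz.
Continuing: hzzzhzzzhzhzzzhz · zzhzhzzzhzhzzzhzzzhzhzzzhz gives term 8.

hzzzhzzzhzhzzzhzzzhzhzzzhzhzzzhzzzhzhzzzhz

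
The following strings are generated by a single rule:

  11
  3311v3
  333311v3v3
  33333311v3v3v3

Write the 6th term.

s(k+1) = 33·s(k)·v3, so each term gains 33 as a prefix and v3 as a suffix.
From 33333311v3v3v3, 2 further steps: 33333311v3v3v3 → 3333333311v3v3v3v3 → (answer).

333333333311v3v3v3v3v3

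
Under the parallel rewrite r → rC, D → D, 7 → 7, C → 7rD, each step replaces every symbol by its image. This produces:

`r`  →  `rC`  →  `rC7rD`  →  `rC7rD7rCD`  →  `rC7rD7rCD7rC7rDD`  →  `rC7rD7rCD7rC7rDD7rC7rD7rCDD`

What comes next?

Replace each of the 27 characters of rC7rD7rCD7rC7rDD7rC7rD7rCDD in place — rC 7rD 7 rC D 7 rC 7rD D 7 rC 7rD 7 rC D D 7 rC 7rD 7 rC D 7 rC 7rD D D — and concatenate.

rC7rD7rCD7rC7rDD7rC7rD7rCDD7rC7rD7rCD7rC7rDDD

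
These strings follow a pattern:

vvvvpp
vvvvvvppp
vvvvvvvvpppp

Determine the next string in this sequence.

Term n consists of 2n v's, followed by n p's, where the shown terms are n = 2, 3, 4.
Setting n = 5 gives 10, 5 characters in each block.

vvvvvvvvvvppppp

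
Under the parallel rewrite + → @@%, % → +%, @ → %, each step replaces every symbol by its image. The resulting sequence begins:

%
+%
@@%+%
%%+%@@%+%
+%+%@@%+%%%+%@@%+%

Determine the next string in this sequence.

Rewriting the 18 symbols of +%+%@@%+%%%+%@@%+% one by one yields @@% +% @@% +% % % +% @@% +% +% +% @@% +% % % +% @@% +%; concatenated:

@@%+%@@%+%%%+%@@%+%+%+%@@%+%%%+%@@%+%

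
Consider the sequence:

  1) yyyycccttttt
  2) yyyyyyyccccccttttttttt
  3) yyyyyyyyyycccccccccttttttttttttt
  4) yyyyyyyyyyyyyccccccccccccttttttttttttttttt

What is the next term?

yyyyyyyyyyyyyyyycccccccccccccccttttttttttttttttttttt

Each string has the form y^{3n+1} c^{3n} t^{4n+1} (n = 1, 2, …).
For the next term, n = 5, so the run lengths are 16, 15, 21.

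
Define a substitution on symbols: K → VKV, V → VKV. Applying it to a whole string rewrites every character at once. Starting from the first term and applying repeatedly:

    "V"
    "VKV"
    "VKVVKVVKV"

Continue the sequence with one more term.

VKVVKVVKVVKVVKVVKVVKVVKVVKV

Expanding VKVVKVVKV: V→VKV, K→VKV, V→VKV, V→VKV, K→VKV, V→VKV, V→VKV, K→VKV, V→VKV. Concatenated: VKV VKV VKV VKV VKV VKV VKV VKV VKV.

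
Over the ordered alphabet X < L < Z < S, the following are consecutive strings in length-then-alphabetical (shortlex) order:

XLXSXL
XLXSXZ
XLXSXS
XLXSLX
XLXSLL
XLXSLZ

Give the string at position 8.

XLXSZX

Continuing the enumeration 2 steps past XLXSLZ: XLXSLZ → XLXSLS → (answer).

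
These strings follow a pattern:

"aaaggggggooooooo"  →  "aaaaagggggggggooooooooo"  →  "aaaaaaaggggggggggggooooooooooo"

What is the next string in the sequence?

Term n consists of 2n-1 a's, followed by 3n g's, followed by 2n+3 o's, where the shown terms are n = 2, 3, 4.
Setting n = 5 gives 9, 15, 13 characters in each block.

aaaaaaaaagggggggggggggggooooooooooooo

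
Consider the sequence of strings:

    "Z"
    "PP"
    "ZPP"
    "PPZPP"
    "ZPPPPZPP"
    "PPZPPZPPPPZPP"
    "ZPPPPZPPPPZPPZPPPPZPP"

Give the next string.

PPZPPZPPPPZPPZPPPPZPPPPZPPZPPPPZPP

This is a Fibonacci-style word recurrence s(k) = s(k−2)·s(k−1): e.g. Z·PP = ZPP.
Continuing: PPZPPZPPPPZPP · ZPPPPZPPPPZPPZPPPPZPP gives term 8.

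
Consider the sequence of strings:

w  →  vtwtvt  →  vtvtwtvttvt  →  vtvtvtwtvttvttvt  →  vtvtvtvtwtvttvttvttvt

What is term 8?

vtvtvtvtvtvtvtwtvttvttvttvttvttvttvt

s(k+1) = vt·s(k)·tvt, so each term gains vt as a prefix and tvt as a suffix.
From vtvtvtvtwtvttvttvttvt, 3 further steps: vtvtvtvtwtvttvttvttvt → vtvtvtvtvtwtvttvttvttvttvt → vtvtvtvtvtvtwtvttvttvttvttvttvt → (answer).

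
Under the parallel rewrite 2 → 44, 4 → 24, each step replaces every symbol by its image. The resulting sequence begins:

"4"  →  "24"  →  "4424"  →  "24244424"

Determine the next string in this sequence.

4424442424244424

Apply φ to 24244424 symbol by symbol: 2→44, 4→24, 2→44, 4→24, 4→24, 4→24, 2→44, 4→24; joined: 44 24 44 24 24 24 44 24.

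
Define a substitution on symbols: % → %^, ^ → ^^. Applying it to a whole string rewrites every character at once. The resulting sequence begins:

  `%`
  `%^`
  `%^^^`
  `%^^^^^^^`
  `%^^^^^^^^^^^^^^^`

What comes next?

%^^^^^^^^^^^^^^^^^^^^^^^^^^^^^^^

Replace each of the 16 characters of %^^^^^^^^^^^^^^^ in place — %^ ^^ ^^ ^^ ^^ ^^ ^^ ^^ ^^ ^^ ^^ ^^ ^^ ^^ ^^ ^^ — and concatenate.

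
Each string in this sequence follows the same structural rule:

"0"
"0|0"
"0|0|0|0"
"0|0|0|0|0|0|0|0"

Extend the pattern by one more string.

Every step duplicates the string with '|' between the halves.
Doubling 0|0|0|0|0|0|0|0 with '|' between the halves:

0|0|0|0|0|0|0|0|0|0|0|0|0|0|0|0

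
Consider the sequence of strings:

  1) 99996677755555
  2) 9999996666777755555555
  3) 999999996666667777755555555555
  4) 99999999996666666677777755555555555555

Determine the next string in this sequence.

Term n consists of 2n+2 9's, followed by 2n 6's, followed by n+2 7's, followed by 3n+2 5's (n = 1, 2, …).
Setting n = 5 gives 12, 10, 7, 17 characters in each block.

9999999999996666666666777777755555555555555555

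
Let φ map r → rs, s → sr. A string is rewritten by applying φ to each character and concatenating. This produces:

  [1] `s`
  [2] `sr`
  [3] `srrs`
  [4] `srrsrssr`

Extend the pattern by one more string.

srrsrssrrssrsrrs

Rewriting each symbol of srrsrssr: s→sr, r→rs, r→rs, s→sr, r→rs, s→sr, s→sr, r→rs, which concatenates to sr rs rs sr rs sr sr rs.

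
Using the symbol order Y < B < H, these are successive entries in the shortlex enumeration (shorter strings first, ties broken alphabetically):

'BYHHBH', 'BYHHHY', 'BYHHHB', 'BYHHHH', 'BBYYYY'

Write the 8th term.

BBYYBY

Stepping forward 3 times from BBYYYY: BBYYYY → BBYYYB → BBYYYH, then the target.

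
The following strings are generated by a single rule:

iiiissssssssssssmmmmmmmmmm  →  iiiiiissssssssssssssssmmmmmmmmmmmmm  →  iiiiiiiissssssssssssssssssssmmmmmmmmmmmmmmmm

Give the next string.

iiiiiiiiiissssssssssssssssssssssssmmmmmmmmmmmmmmmmmmm

Term n consists of 2n-2 i's, followed by 4n s's, followed by 3n+1 m's, where the shown terms are n = 3, 4, 5.
For the next term, n = 6, so the run lengths are 10, 24, 19.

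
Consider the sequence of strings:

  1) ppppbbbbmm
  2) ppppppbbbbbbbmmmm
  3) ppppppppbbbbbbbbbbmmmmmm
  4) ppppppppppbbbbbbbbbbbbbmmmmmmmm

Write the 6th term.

ppppppppppppppbbbbbbbbbbbbbbbbbbbmmmmmmmmmmmm

Each string has the form p^{2n} b^{3n-2} m^{2n-2}, where the shown terms are n = 2, 3, 4, 5.
Setting n = 7 gives 14, 19, 12 characters in each block.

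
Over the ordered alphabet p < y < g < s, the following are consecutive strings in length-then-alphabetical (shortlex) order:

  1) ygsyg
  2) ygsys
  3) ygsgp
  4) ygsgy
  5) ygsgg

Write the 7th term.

Continuing the enumeration 2 steps past ygsgg: ygsgg → ygsgs → (answer).

ygssp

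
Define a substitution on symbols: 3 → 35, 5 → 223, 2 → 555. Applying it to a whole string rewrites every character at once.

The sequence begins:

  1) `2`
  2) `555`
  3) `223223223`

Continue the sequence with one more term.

Rewriting each symbol of 223223223: 2→555, 2→555, 3→35, 2→555, 2→555, 3→35, 2→555, 2→555, 3→35, which concatenates to 555 555 35 555 555 35 555 555 35.

555555355555553555555535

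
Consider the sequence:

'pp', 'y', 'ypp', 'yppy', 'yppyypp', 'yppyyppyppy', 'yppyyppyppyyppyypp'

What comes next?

From term 3 onward, concatenate the last term with the second-to-last: y·pp = ypp, ypp·y = yppy, …
Continuing: yppyyppyppyyppyypp · yppyyppyppy gives term 8.

yppyyppyppyyppyyppyppyyppyppy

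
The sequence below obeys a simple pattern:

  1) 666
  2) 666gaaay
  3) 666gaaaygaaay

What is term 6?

666gaaaygaaaygaaaygaaaygaaay

The strings grow by a fixed suffix gaaay each time.
From 666gaaaygaaay, 3 further steps: 666gaaaygaaay → 666gaaaygaaaygaaay → 666gaaaygaaaygaaaygaaay → (answer).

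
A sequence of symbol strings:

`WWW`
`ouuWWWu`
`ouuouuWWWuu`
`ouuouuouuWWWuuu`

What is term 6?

Each term wraps the previous one in ouu on the left and u on the right.
From ouuouuouuWWWuuu, 2 further steps: ouuouuouuWWWuuu → ouuouuouuouuWWWuuuu → (answer).

ouuouuouuouuouuWWWuuuuu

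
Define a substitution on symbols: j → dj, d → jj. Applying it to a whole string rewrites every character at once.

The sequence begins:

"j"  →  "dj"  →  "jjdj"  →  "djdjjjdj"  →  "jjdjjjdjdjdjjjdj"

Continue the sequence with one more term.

φ(jjdjjjdjdjdjjjdj) expands symbol-by-symbol to dj dj jj dj dj dj jj dj jj dj jj dj dj dj jj dj; joining the 16 pieces gives the next term.

djdjjjdjdjdjjjdjjjdjjjdjdjdjjjdj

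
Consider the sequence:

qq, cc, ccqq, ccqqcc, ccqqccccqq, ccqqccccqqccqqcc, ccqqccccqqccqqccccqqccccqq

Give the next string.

This is a Fibonacci-style word recurrence s(k) = s(k−1)·s(k−2): e.g. cc·qq = ccqq.
So term 8 is ccqqccccqqccqqccccqqccccqq·ccqqccccqqccqqcc.

ccqqccccqqccqqccccqqccccqqccqqccccqqccqqcc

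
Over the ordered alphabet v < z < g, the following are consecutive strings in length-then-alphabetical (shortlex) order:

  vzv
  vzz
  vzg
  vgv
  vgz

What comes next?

The successor of vgz increments the rightmost position that isn't already g and resets every position after it to v.

vgg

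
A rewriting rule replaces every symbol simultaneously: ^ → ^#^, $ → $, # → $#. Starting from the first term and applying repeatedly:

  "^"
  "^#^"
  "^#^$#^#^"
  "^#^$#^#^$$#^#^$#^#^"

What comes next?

^#^$#^#^$$#^#^$#^#^$$$#^#^$#^#^$$#^#^$#^#^

φ(^#^$#^#^$$#^#^$#^#^) expands symbol-by-symbol to ^#^ $# ^#^ $ $# ^#^ $# ^#^ $ $ $# ^#^ $# ^#^ $ $# ^#^ $# ^#^; joining the 19 pieces gives the next term.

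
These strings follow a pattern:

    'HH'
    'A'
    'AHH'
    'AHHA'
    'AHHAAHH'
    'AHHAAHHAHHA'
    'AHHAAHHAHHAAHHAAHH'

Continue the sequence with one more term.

AHHAAHHAHHAAHHAAHHAHHAAHHAHHA

From term 3 onward, concatenate the last term with the second-to-last: A·HH = AHH, AHH·A = AHHA, …
Continuing: AHHAAHHAHHAAHHAAHH · AHHAAHHAHHA gives term 8.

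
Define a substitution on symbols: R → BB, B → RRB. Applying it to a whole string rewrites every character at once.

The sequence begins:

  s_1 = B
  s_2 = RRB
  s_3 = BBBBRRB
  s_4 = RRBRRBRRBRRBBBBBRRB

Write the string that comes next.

Replace each of the 19 characters of RRBRRBRRBRRBBBBBRRB in place — BB BB RRB BB BB RRB BB BB RRB BB BB RRB RRB RRB RRB RRB BB BB RRB — and concatenate.

BBBBRRBBBBBRRBBBBBRRBBBBBRRBRRBRRBRRBRRBBBBBRRB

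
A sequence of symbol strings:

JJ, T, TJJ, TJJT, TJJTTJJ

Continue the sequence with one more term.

TJJTTJJTJJT

From term 3 onward, concatenate the last term with the second-to-last: T·JJ = TJJ, TJJ·T = TJJT, …
Continuing: TJJTTJJ · TJJT gives term 6.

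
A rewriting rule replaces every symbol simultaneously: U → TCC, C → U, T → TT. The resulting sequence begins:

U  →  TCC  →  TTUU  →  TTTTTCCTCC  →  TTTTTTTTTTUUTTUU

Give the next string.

Replace each of the 16 characters of TTTTTTTTTTUUTTUU in place — TT TT TT TT TT TT TT TT TT TT TCC TCC TT TT TCC TCC — and concatenate.

TTTTTTTTTTTTTTTTTTTTTCCTCCTTTTTCCTCC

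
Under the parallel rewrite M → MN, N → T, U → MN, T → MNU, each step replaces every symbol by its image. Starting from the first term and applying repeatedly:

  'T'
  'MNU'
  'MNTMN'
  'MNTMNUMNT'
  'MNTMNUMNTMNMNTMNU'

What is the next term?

MNTMNUMNTMNMNTMNUMNTMNTMNUMNTMN

Replace each of the 17 characters of MNTMNUMNTMNMNTMNU in place — MN T MNU MN T MN MN T MNU MN T MN T MNU MN T MN — and concatenate.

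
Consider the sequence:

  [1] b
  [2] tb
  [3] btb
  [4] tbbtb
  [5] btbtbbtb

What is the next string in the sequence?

This is a Fibonacci-style word recurrence s(k) = s(k−2)·s(k−1): e.g. b·tb = btb.
Continuing: tbbtb · btbtbbtb gives term 6.

tbbtbbtbtbbtb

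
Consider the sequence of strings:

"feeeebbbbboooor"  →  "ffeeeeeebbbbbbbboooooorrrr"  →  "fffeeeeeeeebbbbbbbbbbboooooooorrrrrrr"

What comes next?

ffffeeeeeeeeeebbbbbbbbbbbbbboooooooooorrrrrrrrrr

Each string has the form f^{n} e^{2n+2} b^{3n+2} o^{2n+2} r^{3n-2} (n = 1, 2, …).
For the next term, n = 4, so the run lengths are 4, 10, 14, 10, 10.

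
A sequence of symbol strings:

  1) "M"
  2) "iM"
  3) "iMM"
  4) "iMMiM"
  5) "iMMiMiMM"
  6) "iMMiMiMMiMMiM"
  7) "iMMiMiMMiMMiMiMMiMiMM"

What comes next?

iMMiMiMMiMMiMiMMiMiMMiMMiMiMMiMMiM

This is a Fibonacci-style word recurrence s(k) = s(k−1)·s(k−2): e.g. iM·M = iMM.
So term 8 is iMMiMiMMiMMiMiMMiMiMM·iMMiMiMMiMMiM.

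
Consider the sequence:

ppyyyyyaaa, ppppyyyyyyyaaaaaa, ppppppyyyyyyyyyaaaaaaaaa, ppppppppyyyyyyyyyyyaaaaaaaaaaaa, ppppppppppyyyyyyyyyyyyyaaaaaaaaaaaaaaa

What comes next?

Each string has the form p^{2n} y^{2n+3} a^{3n} (n = 1, 2, …).
For the next term, n = 6, so the run lengths are 12, 15, 18.

ppppppppppppyyyyyyyyyyyyyyyaaaaaaaaaaaaaaaaaa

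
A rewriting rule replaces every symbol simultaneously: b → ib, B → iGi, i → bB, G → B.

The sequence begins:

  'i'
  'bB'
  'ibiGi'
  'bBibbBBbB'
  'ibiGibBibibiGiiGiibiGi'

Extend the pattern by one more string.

bBibbBBbBibiGibBibbBibbBBbBbBBbBbBibbBBbB

Applying the rule to each of the 22 symbols of ibiGibBibibiGiiGiibiGi gives the pieces bB ib bB B bB ib iGi bB ib bB ib bB B bB bB B bB bB ib bB B bB, which concatenate to the answer.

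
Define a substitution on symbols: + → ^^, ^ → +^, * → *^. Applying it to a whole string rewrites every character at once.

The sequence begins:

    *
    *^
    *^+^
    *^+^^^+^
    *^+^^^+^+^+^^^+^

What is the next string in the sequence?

*^+^^^+^+^+^^^+^^^+^^^+^+^+^^^+^

Replace each of the 16 characters of *^+^^^+^+^+^^^+^ in place — *^ +^ ^^ +^ +^ +^ ^^ +^ ^^ +^ ^^ +^ +^ +^ ^^ +^ — and concatenate.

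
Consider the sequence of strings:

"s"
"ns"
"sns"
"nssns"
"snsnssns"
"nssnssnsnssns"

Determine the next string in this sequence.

snsnssnsnssnssnsnssns

From term 3 onward, concatenate the second-to-last term with the last: s·ns = sns, ns·sns = nssns, …
The next term joins snsnssns and nssnssnsnssns.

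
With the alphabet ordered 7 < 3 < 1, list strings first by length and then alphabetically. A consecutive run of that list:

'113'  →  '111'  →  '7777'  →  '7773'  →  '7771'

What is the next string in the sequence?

Find the rightmost character of 7771 below 1, bump it to the next letter, and reset everything to its right to 7.

7737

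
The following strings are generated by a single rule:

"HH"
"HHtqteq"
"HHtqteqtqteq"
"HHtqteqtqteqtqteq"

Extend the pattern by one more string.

HHtqteqtqteqtqteqtqteq

Every step adds tqteq to the end: s(k+1) = s(k)·tqteq.
So the next term is HHtqteqtqteqtqteq·tqteq.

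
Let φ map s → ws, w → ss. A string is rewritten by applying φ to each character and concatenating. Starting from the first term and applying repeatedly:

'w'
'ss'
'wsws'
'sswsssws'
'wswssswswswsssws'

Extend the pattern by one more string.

φ(wswssswswswsssws) expands symbol-by-symbol to ss ws ss ws ws ws ss ws ss ws ss ws ws ws ss ws; joining the 16 pieces gives the next term.

sswssswswswssswssswssswswswsssws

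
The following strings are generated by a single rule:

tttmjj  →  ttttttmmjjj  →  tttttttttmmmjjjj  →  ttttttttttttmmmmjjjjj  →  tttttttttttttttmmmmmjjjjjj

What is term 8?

Reading off run lengths: t runs 3, 6, 9, 12, 15; m runs 1, 2, 3, 4, 5; j runs 2, 3, 4, 5, 6 — each is linear in n (n = 1, 2, …).
Setting n = 8 gives 24, 8, 9 characters in each block.

ttttttttttttttttttttttttmmmmmmmmjjjjjjjjj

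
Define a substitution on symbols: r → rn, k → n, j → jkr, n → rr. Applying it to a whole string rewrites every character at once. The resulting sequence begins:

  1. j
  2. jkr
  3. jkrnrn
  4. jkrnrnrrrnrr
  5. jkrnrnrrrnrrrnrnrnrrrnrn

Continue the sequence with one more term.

φ(jkrnrnrrrnrrrnrnrnrrrnrn) expands symbol-by-symbol to jkr n rn rr rn rr rn rn rn rr rn rn rn rr rn rr rn rr rn rn rn rr rn rr; joining the 24 pieces gives the next term.

jkrnrnrrrnrrrnrnrnrrrnrnrnrrrnrrrnrrrnrnrnrrrnrr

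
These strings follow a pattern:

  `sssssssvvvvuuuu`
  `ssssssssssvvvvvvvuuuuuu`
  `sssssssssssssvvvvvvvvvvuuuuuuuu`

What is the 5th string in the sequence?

sssssssssssssssssssvvvvvvvvvvvvvvvvuuuuuuuuuuuu

The n-th term is 3n+1 s's then 3n-2 v's then 2n u's, where the shown terms are n = 2, 3, 4.
Setting n = 6 gives 19, 16, 12 characters in each block.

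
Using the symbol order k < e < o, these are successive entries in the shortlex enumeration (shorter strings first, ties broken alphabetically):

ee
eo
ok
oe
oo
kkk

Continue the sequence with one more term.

kke

Find the rightmost character of kkk below o, bump it to the next letter, and reset everything to its right to k.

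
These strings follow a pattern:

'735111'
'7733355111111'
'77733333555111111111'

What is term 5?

7777733333333355555111111111111111

The n-th term is n 7's then 2n-1 3's then n 5's then 3n 1's (n = 1, 2, …).
Setting n = 5 gives 5, 9, 5, 15 characters in each block.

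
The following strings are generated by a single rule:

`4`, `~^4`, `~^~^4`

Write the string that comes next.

~^~^~^4

Every step adds ~^ at the front: s(k+1) = ~^·s(k).
One more step from ~^~^4 gives the answer.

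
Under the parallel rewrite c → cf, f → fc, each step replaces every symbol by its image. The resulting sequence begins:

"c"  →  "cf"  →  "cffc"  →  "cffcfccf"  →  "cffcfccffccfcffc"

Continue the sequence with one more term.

Applying the rule to each of the 16 symbols of cffcfccffccfcffc gives the pieces cf fc fc cf fc cf cf fc fc cf cf fc cf fc fc cf, which concatenate to the answer.

cffcfccffccfcffcfccfcffccffcfccf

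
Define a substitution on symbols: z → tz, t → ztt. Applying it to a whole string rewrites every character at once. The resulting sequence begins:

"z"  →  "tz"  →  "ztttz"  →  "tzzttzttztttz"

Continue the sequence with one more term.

ztttztzzttztttzzttztttzzttzttztttz

Applying the rule to each of the 13 symbols of tzzttzttztttz gives the pieces ztt tz tz ztt ztt tz ztt ztt tz ztt ztt ztt tz, which concatenate to the answer.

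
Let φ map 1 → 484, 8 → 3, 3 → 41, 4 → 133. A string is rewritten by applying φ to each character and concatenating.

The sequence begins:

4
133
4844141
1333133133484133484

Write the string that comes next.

48441414148441414844141133313348441411333133

Replace each of the 19 characters of 1333133133484133484 in place — 484 41 41 41 484 41 41 484 41 41 133 3 133 484 41 41 133 3 133 — and concatenate.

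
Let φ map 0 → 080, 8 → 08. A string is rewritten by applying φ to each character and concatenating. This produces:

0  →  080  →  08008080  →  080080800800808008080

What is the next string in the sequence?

Rewriting the 21 symbols of 080080800800808008080 one by one yields 080 08 080 080 08 080 08 080 080 08 080 080 08 080 08 080 080 08 080 08 080; concatenated:

0800808008008080080800800808008008080080800800808008080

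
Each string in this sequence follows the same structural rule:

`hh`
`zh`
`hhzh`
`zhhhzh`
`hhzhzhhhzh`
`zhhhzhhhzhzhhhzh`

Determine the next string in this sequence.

This is a Fibonacci-style word recurrence s(k) = s(k−2)·s(k−1): e.g. hh·zh = hhzh.
So term 7 is hhzhzhhhzh·zhhhzhhhzhzhhhzh.

hhzhzhhhzhzhhhzhhhzhzhhhzh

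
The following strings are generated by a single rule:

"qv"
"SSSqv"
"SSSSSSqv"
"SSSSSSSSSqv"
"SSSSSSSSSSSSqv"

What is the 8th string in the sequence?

Every step adds SSS at the front: s(k+1) = SSS·s(k).
From SSSSSSSSSSSSqv, 3 further steps: SSSSSSSSSSSSqv → SSSSSSSSSSSSSSSqv → SSSSSSSSSSSSSSSSSSqv → (answer).

SSSSSSSSSSSSSSSSSSSSSqv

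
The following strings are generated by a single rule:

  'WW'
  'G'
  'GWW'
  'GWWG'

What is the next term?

From term 3 onward, concatenate the last term with the second-to-last: G·WW = GWW, GWW·G = GWWG, …
The next term joins GWWG and GWW.

GWWGGWW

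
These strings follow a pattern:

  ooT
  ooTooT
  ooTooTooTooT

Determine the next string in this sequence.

s(k+1) = s(k)·s(k) — each term doubles the last.
Doubling ooTooTooTooT:

ooTooTooTooTooTooTooTooT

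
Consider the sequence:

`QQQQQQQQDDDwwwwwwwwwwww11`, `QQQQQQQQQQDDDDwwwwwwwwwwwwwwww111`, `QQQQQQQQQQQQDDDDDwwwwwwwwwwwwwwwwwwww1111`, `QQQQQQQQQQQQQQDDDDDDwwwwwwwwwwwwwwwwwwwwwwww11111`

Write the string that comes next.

Reading off run lengths: Q runs 8, 10, 12, 14; D runs 3, 4, 5, 6; w runs 12, 16, 20, 24; 1 runs 2, 3, 4, 5 — each is linear in n, where the shown terms are n = 3, 4, 5, 6.
Setting n = 7 gives 16, 7, 28, 6 characters in each block.

QQQQQQQQQQQQQQQQDDDDDDDwwwwwwwwwwwwwwwwwwwwwwwwwwww111111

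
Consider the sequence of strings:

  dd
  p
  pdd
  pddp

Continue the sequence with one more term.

Each term (from the third on) is the previous term followed by the one before it: term 3 = p·dd = pdd.
Continuing: pddp · pdd gives term 5.

pddppdd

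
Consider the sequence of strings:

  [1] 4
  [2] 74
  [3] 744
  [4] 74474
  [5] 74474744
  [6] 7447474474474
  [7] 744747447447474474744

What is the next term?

7447474474474744747447447474474474

This is a Fibonacci-style word recurrence s(k) = s(k−1)·s(k−2): e.g. 74·4 = 744.
Continuing: 744747447447474474744 · 7447474474474 gives term 8.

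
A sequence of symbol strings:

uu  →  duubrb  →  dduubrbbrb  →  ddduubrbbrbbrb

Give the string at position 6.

Every step adds d to the front and brb to the end of the previous string.
From ddduubrbbrbbrb, 2 further steps: ddduubrbbrbbrb → dddduubrbbrbbrbbrb → (answer).

ddddduubrbbrbbrbbrbbrb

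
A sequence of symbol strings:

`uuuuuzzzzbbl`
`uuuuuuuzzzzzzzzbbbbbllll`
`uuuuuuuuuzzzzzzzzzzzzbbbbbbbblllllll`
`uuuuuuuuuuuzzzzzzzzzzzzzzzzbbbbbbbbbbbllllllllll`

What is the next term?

Each string has the form u^{2n+3} z^{4n} b^{3n-1} l^{3n-2} (n = 1, 2, …).
Setting n = 5 gives 13, 20, 14, 13 characters in each block.

uuuuuuuuuuuuuzzzzzzzzzzzzzzzzzzzzbbbbbbbbbbbbbblllllllllllll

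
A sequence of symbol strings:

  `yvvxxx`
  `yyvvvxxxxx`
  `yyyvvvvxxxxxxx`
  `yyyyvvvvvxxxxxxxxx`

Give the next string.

yyyyyvvvvvvxxxxxxxxxxx

Each string has the form y^{n-1} v^{n} x^{2n-1}, where the shown terms are n = 2, 3, 4, 5.
At n = 6 the blocks have lengths 5, 6, 11.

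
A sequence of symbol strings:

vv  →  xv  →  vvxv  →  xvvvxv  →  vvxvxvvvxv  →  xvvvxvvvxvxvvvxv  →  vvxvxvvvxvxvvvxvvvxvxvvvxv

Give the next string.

Each term (from the third on) is the two preceding terms concatenated in order: term 3 = vv·xv = vvxv.
So term 8 is xvvvxvvvxvxvvvxv·vvxvxvvvxvxvvvxvvvxvxvvvxv.

xvvvxvvvxvxvvvxvvvxvxvvvxvxvvvxvvvxvxvvvxv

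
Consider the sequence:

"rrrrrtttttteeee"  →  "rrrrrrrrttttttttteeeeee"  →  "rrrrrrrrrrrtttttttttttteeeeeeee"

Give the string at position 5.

rrrrrrrrrrrrrrrrrtttttttttttttttttteeeeeeeeeeee

Reading off run lengths: r runs 5, 8, 11; t runs 6, 9, 12; e runs 4, 6, 8 — each is linear in n, where the shown terms are n = 2, 3, 4.
For term 5, n = 6, so the run lengths are 17, 18, 12.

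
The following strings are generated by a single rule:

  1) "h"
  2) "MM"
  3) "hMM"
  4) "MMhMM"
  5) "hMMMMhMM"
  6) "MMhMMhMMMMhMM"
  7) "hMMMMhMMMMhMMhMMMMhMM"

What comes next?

Each term (from the third on) is the two preceding terms concatenated in order: term 3 = h·MM = hMM.
The next term joins MMhMMhMMMMhMM and hMMMMhMMMMhMMhMMMMhMM.

MMhMMhMMMMhMMhMMMMhMMMMhMMhMMMMhMM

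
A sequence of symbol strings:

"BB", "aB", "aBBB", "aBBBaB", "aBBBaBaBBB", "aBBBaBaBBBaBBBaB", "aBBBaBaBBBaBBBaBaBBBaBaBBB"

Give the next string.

aBBBaBaBBBaBBBaBaBBBaBaBBBaBBBaBaBBBaBBBaB

This is a Fibonacci-style word recurrence s(k) = s(k−1)·s(k−2): e.g. aB·BB = aBBB.
So term 8 is aBBBaBaBBBaBBBaBaBBBaBaBBB·aBBBaBaBBBaBBBaB.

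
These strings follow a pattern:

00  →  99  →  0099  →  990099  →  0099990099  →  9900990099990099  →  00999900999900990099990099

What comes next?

This is a Fibonacci-style word recurrence s(k) = s(k−2)·s(k−1): e.g. 00·99 = 0099.
The next term joins 9900990099990099 and 00999900999900990099990099.

990099009999009900999900999900990099990099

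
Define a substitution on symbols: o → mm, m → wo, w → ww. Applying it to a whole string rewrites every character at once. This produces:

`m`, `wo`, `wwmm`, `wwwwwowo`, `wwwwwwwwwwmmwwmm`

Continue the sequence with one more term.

wwwwwwwwwwwwwwwwwwwwwowowwwwwowo

φ(wwwwwwwwwwmmwwmm) expands symbol-by-symbol to ww ww ww ww ww ww ww ww ww ww wo wo ww ww wo wo; joining the 16 pieces gives the next term.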